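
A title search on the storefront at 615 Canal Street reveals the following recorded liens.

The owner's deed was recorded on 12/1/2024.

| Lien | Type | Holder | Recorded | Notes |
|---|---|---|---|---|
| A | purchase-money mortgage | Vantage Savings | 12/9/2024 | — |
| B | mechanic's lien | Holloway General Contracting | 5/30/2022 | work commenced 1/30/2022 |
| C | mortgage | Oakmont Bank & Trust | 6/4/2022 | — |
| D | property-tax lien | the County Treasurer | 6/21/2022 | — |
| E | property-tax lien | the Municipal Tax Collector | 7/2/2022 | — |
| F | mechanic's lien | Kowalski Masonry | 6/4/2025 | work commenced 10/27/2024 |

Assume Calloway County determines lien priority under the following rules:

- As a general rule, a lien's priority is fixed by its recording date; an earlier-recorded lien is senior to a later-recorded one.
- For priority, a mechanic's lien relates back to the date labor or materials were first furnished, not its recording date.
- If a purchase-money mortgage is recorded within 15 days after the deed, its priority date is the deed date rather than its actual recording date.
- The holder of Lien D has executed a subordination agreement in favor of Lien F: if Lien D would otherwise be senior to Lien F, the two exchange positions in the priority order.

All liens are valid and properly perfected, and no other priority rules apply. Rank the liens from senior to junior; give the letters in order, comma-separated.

Effective dates after the stated exceptions: A was recorded within the 15-day window, so its effective date is the deed date 12/1/2024; B's effective date is 1/30/2022, when work began; F relates back to 10/27/2024 (work commenced).
By effective date: B (1/30/2022), C (6/4/2022), D (6/21/2022), E (7/2/2022), F (10/27/2024), A (12/1/2024).
D would otherwise be senior to F, so under the subordination agreement D and F exchange positions.

B, C, F, E, D, A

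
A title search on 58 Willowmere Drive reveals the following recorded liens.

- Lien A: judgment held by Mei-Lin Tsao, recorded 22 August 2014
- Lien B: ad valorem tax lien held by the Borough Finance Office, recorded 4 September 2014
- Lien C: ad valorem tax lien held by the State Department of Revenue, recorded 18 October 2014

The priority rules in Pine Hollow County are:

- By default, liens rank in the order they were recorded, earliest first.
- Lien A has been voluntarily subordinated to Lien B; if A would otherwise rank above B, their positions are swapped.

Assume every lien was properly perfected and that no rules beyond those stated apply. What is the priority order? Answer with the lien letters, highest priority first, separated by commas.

Sorted by effective date: A (22 August 2014), B (4 September 2014), C (18 October 2014).
The subordination applies — A was senior to B — so A and B swap.

B, A, C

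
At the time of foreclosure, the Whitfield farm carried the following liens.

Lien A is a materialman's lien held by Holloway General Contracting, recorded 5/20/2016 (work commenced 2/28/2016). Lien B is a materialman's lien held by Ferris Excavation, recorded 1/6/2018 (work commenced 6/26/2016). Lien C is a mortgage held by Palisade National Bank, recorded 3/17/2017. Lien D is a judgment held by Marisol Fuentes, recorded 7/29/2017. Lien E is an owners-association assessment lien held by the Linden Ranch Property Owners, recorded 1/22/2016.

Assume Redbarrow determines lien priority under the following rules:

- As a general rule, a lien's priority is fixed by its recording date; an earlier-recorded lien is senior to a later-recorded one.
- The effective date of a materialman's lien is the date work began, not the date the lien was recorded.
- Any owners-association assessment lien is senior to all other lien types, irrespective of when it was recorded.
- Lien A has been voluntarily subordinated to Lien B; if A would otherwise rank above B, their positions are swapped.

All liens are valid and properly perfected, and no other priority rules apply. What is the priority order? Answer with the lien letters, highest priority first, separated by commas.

E, B, A, C, D

Adjusting effective dates: A's effective date is 2/28/2016, when work began; B relates back to 6/26/2016 (work commenced).
E is an owners-association assessment lien, so it outranks all other liens regardless of date.
The other liens, earliest effective date first: A (2/28/2016), B (6/26/2016), C (3/17/2017), D (7/29/2017).
A is senior to B before the subordination, so the two trade places.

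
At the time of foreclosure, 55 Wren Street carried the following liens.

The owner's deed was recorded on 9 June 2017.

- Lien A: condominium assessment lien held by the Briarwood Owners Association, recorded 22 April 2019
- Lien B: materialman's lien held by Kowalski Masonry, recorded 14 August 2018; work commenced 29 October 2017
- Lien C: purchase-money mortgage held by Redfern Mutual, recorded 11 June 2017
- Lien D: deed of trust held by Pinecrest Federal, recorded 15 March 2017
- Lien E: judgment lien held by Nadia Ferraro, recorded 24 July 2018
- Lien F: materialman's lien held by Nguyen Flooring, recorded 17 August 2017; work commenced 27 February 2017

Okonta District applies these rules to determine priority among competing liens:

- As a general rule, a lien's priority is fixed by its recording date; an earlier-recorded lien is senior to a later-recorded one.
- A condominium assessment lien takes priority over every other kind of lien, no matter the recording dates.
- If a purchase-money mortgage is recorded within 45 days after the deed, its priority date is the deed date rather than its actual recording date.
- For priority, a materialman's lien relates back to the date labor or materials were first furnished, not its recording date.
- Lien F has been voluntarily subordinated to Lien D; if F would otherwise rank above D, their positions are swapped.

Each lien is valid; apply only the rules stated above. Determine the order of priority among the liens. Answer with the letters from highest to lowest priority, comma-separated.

Adjusting effective dates: B relates back to 29 October 2017 (work commenced); C's effective date is the deed date, 9 June 2017; F's effective date is 27 February 2017, when work began.
A is a condominium assessment lien, so it outranks all other liens regardless of date.
Ordering the rest by effective date: F (27 February 2017), D (15 March 2017), C (9 June 2017), B (29 October 2017), E (24 July 2018).
The subordination applies — F was senior to D — so F and D swap.

A, D, F, C, B, E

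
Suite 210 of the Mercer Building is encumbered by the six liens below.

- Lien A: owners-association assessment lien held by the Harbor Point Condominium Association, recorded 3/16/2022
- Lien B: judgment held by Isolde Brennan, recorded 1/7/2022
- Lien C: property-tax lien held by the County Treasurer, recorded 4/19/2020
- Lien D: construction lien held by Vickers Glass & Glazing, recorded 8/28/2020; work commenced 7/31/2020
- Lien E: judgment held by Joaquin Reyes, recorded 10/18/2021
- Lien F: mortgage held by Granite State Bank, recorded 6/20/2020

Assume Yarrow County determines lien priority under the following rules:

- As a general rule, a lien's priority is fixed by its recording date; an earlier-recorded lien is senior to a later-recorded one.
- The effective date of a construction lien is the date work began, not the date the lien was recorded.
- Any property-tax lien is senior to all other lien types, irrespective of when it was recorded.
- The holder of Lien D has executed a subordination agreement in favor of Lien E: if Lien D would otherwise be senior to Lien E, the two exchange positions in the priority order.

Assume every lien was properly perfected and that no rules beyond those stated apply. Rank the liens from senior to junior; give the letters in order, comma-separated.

Effective dates after the stated exceptions: D relates back to 7/31/2020 (work commenced).
C is a property-tax lien, so it outranks all other liens regardless of date.
Remaining liens by effective date: F (6/20/2020), D (7/31/2020), E (10/18/2021), B (1/7/2022), A (3/16/2022).
The subordination applies — D was senior to E — so D and E swap.

C, F, E, D, B, A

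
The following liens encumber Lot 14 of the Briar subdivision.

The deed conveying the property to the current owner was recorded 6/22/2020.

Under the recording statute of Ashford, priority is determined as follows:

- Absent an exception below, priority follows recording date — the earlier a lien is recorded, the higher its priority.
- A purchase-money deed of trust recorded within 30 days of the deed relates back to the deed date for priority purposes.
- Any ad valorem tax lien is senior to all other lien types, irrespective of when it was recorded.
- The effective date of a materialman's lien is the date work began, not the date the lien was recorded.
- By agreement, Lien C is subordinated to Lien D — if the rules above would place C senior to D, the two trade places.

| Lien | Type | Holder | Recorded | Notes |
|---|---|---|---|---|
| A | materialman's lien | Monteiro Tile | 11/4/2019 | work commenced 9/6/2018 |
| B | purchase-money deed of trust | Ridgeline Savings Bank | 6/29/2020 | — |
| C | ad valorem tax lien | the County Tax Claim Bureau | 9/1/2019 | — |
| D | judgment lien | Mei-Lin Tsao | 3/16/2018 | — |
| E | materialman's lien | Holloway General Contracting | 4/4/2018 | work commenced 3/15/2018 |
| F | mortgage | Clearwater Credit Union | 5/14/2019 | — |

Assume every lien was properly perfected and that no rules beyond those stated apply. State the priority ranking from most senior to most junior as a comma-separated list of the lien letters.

Effective dates after the stated exceptions: A relates back to 9/6/2018 (work commenced); B relates back to the deed date 6/22/2020; E's effective date is 3/15/2018, when work began.
As an ad valorem tax lien, C is senior to every other lien.
Among the remaining liens, by effective date: E (3/15/2018), D (3/16/2018), A (9/6/2018), F (5/14/2019), B (6/22/2020).
The subordination applies — C was senior to D — so C and D swap.

D, E, C, A, F, B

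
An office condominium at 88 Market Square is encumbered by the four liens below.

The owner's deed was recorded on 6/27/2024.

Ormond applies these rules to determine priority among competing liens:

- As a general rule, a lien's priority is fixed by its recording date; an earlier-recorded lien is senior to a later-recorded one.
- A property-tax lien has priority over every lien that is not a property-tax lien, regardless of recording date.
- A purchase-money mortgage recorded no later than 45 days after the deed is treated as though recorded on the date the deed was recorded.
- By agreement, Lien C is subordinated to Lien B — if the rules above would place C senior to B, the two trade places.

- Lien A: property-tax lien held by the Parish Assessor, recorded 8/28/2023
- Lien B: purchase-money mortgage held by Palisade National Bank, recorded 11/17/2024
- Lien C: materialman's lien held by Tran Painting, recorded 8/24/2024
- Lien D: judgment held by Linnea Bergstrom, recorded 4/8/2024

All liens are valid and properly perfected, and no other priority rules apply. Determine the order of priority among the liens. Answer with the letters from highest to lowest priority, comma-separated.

A, D, B, C

Effective dates: B missed the 45-day window (143 days after the deed), so its recording date stands.
A is a property-tax lien, so it outranks all other liens regardless of date.
Ordering the rest by effective date: D (4/8/2024), C (8/24/2024), B (11/17/2024).
Because C would otherwise rank above B, the subordination swaps them.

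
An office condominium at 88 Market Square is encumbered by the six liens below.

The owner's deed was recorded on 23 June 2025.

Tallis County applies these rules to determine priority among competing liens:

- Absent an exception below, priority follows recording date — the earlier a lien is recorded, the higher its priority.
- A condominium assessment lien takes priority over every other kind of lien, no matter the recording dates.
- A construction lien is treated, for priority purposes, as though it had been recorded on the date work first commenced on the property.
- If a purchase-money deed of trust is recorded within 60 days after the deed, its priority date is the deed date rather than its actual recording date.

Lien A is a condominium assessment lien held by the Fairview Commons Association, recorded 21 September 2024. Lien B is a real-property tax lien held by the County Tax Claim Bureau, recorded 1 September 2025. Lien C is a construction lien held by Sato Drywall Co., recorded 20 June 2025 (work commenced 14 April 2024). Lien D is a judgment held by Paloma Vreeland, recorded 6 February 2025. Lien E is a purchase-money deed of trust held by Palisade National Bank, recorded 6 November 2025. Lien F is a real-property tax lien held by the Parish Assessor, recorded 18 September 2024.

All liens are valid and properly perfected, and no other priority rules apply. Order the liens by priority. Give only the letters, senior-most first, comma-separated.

A, C, F, D, B, E

Adjusting effective dates: C is treated as recorded 14 April 2024, the work-commencement date; E was recorded 136 days after the deed, outside the 60-day window, so it keeps its recording date.
A, as a condominium assessment lien, has superpriority and ranks first.
Remaining liens by effective date: C (14 April 2024), F (18 September 2024), D (6 February 2025), B (1 September 2025), E (6 November 2025).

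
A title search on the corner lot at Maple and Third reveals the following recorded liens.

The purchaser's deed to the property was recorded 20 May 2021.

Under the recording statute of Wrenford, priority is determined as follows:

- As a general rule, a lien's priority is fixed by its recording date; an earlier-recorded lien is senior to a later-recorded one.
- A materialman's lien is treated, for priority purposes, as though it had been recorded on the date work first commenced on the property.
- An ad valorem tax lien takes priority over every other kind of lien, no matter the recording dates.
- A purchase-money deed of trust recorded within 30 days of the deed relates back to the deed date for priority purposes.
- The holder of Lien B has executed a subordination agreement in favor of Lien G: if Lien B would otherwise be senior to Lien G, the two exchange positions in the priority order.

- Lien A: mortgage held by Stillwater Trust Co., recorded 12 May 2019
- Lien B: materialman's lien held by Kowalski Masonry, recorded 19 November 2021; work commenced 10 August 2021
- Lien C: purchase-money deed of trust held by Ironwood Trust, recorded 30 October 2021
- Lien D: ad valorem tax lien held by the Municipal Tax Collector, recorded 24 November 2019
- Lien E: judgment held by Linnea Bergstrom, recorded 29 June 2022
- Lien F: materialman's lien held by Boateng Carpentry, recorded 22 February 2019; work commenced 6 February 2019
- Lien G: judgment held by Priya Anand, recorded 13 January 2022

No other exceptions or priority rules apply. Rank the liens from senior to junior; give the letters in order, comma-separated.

First, effective dates: B relates back to 10 August 2021 (work commenced); C missed the 30-day window (163 days after the deed), so its recording date stands; F relates back to 6 February 2019 (work commenced).
As an ad valorem tax lien, D is senior to every other lien.
Remaining liens by effective date: F (6 February 2019), A (12 May 2019), B (10 August 2021), C (30 October 2021), G (13 January 2022), E (29 June 2022).
Because B would otherwise rank above G, the subordination swaps them.

D, F, A, G, C, B, E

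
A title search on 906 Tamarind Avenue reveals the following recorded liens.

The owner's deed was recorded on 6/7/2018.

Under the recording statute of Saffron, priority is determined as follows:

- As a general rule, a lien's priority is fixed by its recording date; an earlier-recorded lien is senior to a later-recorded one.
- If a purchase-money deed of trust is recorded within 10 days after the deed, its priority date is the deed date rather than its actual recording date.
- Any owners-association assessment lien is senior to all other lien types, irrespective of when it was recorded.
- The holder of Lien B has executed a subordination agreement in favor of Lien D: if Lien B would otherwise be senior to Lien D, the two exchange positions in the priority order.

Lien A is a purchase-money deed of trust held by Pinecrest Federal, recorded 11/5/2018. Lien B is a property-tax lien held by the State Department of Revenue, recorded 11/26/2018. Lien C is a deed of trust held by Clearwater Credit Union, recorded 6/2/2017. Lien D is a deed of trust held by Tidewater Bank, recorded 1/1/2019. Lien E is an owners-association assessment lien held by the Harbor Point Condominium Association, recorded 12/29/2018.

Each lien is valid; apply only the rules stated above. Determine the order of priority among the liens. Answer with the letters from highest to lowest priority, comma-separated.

E, C, A, D, B

Effective dates: A was recorded 151 days after the deed, outside the 10-day window, so it keeps its recording date.
E, as an owners-association assessment lien, has superpriority and ranks first.
Ordering the rest by effective date: C (6/2/2017), A (11/5/2018), B (11/26/2018), D (1/1/2019).
The subordination applies — B was senior to D — so B and D swap.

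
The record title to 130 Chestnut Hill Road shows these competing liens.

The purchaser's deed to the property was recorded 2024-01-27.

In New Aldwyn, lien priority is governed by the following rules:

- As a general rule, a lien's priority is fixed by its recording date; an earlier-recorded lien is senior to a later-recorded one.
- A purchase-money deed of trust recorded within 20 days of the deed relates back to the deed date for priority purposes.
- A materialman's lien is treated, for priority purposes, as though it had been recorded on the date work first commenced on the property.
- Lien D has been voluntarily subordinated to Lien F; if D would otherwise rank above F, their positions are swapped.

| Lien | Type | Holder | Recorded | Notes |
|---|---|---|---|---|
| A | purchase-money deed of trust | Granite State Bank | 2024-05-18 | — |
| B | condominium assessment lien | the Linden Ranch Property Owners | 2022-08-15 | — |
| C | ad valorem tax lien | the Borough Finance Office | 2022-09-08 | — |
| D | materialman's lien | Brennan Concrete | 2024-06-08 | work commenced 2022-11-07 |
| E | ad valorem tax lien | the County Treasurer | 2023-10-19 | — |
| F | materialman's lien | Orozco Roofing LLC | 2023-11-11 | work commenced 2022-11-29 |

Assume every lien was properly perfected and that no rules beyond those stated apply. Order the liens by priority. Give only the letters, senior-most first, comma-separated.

B, C, F, D, E, A

Effective dates: A missed the 20-day window (112 days after the deed), so its recording date stands; D's effective date is 2022-11-07, when work began; F's effective date is 2022-11-29, when work began.
By effective date, earliest first: B (2022-08-15), C (2022-09-08), D (2022-11-07), F (2022-11-29), E (2023-10-19), A (2024-05-18).
D would otherwise be senior to F, so under the subordination agreement D and F exchange positions.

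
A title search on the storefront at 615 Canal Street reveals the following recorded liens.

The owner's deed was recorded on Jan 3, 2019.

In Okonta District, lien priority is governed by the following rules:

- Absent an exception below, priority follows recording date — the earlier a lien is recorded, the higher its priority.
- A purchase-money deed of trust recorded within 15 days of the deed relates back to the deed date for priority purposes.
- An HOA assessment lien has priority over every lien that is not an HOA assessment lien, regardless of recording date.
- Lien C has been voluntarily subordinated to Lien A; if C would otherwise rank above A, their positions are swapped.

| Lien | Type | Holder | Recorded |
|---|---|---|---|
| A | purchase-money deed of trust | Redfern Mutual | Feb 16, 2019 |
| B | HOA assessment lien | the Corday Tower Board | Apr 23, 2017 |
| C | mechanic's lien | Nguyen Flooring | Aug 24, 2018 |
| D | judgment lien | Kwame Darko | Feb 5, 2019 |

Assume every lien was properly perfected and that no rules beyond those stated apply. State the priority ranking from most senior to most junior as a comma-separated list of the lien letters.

Effective dates: A missed the 15-day window (44 days after the deed), so its recording date stands.
As an HOA assessment lien, B is senior to every other lien.
The other liens, earliest effective date first: C (Aug 24, 2018), D (Feb 5, 2019), A (Feb 16, 2019).
The subordination applies — C was senior to A — so C and A swap.

B, A, D, C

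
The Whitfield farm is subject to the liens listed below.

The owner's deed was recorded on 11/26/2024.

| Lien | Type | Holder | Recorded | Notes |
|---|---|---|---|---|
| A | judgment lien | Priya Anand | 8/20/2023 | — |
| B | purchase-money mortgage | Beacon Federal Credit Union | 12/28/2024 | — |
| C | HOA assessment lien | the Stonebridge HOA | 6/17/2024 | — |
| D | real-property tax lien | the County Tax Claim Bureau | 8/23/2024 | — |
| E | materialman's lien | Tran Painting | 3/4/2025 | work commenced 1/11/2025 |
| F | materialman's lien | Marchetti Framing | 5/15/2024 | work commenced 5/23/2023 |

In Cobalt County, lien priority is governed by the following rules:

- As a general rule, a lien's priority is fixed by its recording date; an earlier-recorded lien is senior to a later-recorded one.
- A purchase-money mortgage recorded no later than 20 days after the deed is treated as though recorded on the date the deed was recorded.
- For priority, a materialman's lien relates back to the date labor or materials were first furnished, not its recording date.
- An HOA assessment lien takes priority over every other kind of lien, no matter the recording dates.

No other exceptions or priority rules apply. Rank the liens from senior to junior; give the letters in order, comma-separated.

C, F, A, D, B, E

Effective dates: B was recorded 32 days after the deed, outside the 20-day window, so it keeps its recording date; E's effective date is 1/11/2025, when work began; F relates back to 5/23/2023 (work commenced).
As an HOA assessment lien, C is senior to every other lien.
The other liens, earliest effective date first: F (5/23/2023), A (8/20/2023), D (8/23/2024), B (12/28/2024), E (1/11/2025).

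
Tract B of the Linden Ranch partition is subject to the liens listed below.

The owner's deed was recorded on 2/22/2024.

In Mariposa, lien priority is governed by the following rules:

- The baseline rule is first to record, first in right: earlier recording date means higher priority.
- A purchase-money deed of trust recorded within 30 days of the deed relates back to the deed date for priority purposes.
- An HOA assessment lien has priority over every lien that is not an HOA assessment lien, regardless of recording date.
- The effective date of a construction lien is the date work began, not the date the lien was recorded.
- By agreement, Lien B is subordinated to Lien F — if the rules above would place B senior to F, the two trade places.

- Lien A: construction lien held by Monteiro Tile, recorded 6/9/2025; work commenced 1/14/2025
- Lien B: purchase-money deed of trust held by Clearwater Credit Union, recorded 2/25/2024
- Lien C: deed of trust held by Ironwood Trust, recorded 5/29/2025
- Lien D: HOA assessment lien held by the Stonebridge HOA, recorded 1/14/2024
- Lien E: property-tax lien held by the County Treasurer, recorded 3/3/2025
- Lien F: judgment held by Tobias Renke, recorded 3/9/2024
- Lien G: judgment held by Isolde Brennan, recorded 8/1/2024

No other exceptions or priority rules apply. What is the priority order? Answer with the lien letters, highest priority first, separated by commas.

D, F, B, G, A, E, C

Effective dates after the stated exceptions: A is treated as recorded 1/14/2025, the work-commencement date; B's effective date is the deed date, 2/22/2024.
D is an HOA assessment lien, so it outranks all other liens regardless of date.
Remaining liens by effective date: B (2/22/2024), F (3/9/2024), G (8/1/2024), A (1/14/2025), E (3/3/2025), C (5/29/2025).
B is senior to F before the subordination, so the two trade places.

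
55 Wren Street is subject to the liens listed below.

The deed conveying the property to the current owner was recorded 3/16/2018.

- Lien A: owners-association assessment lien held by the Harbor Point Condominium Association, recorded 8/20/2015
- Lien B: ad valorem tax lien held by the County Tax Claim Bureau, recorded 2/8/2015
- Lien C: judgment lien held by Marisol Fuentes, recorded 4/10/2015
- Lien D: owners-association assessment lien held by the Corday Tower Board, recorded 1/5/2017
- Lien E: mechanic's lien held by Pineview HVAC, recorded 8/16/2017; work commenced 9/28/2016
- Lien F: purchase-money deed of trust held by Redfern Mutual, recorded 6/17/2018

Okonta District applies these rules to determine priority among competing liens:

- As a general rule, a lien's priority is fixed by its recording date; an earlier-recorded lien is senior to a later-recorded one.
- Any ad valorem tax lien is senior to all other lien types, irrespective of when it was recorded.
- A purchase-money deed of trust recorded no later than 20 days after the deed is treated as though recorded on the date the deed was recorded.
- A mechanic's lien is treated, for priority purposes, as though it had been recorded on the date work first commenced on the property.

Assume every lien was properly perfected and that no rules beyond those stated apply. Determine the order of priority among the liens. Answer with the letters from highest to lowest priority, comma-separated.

Adjusting effective dates: E is treated as recorded 9/28/2016, the work-commencement date; F was recorded 93 days after the deed, outside the 20-day window, so it keeps its recording date.
B is an ad valorem tax lien and takes priority over every other lien.
Ordering the rest by effective date: C (4/10/2015), A (8/20/2015), E (9/28/2016), D (1/5/2017), F (6/17/2018).

B, C, A, E, D, F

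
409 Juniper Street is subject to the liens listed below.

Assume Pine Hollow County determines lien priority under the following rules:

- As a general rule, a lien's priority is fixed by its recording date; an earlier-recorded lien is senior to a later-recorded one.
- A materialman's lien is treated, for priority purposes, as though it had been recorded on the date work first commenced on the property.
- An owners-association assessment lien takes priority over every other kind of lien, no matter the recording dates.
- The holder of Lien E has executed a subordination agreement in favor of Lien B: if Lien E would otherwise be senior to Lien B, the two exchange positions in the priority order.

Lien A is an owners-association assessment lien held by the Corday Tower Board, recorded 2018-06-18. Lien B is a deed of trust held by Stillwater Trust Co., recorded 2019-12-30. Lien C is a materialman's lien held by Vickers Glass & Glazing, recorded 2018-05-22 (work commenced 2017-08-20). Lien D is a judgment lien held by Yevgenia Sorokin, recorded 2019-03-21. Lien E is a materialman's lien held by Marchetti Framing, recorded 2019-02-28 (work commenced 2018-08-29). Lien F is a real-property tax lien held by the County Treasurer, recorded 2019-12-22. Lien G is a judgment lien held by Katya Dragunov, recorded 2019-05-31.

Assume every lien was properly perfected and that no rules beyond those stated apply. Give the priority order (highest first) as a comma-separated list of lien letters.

A, C, B, D, G, F, E

Effective dates: C relates back to 2017-08-20 (work commenced); E relates back to 2018-08-29 (work commenced).
As an owners-association assessment lien, A is senior to every other lien.
Ordering the rest by effective date: C (2017-08-20), E (2018-08-29), D (2019-03-21), G (2019-05-31), F (2019-12-22), B (2019-12-30).
E would otherwise be senior to B, so under the subordination agreement E and B exchange positions.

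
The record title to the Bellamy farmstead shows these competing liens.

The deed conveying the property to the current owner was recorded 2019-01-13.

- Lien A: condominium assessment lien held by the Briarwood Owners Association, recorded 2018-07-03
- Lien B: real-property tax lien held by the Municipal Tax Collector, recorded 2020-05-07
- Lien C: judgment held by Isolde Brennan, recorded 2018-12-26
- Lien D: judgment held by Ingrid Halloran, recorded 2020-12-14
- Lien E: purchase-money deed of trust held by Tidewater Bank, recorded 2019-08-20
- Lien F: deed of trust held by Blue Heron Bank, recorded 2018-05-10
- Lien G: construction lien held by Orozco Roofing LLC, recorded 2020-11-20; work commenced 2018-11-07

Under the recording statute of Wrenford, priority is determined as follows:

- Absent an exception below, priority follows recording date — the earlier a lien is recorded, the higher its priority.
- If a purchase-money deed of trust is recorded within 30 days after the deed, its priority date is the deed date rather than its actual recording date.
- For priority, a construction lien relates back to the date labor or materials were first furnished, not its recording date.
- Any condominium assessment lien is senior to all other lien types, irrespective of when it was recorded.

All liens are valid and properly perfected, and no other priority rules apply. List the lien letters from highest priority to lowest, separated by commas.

A, F, G, C, E, B, D

Effective dates: E was recorded 219 days after the deed — beyond 30 days — so no relation-back applies; G's effective date is 2018-11-07, when work began.
A is a condominium assessment lien, so it outranks all other liens regardless of date.
Among the remaining liens, by effective date: F (2018-05-10), G (2018-11-07), C (2018-12-26), E (2019-08-20), B (2020-05-07), D (2020-12-14).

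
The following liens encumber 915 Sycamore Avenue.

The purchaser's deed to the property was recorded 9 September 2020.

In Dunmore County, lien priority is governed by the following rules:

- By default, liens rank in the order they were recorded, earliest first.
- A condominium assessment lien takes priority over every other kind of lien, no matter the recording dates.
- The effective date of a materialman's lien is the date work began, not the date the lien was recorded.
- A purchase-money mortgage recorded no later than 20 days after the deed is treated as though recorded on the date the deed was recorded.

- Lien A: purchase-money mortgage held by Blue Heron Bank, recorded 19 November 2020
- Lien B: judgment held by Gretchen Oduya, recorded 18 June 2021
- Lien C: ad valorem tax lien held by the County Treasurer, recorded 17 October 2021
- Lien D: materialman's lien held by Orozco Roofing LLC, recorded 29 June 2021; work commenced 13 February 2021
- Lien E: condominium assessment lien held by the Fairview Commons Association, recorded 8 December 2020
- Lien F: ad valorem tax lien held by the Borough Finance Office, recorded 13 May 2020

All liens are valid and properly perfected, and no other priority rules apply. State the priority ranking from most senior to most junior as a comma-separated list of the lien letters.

First, effective dates: A was recorded 71 days after the deed — beyond 20 days — so no relation-back applies; D's effective date is 13 February 2021, when work began.
E, as a condominium assessment lien, has superpriority and ranks first.
Remaining liens by effective date: F (13 May 2020), A (19 November 2020), D (13 February 2021), B (18 June 2021), C (17 October 2021).

E, F, A, D, B, C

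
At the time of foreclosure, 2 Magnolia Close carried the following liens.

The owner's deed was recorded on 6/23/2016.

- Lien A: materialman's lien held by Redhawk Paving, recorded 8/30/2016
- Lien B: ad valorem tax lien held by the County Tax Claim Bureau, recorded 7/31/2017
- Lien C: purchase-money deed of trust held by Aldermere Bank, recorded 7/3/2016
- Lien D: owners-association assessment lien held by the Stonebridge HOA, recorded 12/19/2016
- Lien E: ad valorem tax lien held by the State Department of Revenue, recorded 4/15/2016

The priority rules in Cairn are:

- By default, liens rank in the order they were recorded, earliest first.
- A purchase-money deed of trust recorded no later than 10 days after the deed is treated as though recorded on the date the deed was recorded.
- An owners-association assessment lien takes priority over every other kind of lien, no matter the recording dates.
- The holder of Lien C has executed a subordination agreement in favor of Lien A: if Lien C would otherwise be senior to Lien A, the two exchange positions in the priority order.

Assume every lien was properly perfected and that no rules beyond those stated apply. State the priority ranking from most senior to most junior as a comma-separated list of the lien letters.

D, E, A, C, B

Effective dates: C relates back to the deed date 6/23/2016.
As an owners-association assessment lien, D is senior to every other lien.
Remaining liens by effective date: E (4/15/2016), C (6/23/2016), A (8/30/2016), B (7/31/2017).
The subordination applies — C was senior to A — so C and A swap.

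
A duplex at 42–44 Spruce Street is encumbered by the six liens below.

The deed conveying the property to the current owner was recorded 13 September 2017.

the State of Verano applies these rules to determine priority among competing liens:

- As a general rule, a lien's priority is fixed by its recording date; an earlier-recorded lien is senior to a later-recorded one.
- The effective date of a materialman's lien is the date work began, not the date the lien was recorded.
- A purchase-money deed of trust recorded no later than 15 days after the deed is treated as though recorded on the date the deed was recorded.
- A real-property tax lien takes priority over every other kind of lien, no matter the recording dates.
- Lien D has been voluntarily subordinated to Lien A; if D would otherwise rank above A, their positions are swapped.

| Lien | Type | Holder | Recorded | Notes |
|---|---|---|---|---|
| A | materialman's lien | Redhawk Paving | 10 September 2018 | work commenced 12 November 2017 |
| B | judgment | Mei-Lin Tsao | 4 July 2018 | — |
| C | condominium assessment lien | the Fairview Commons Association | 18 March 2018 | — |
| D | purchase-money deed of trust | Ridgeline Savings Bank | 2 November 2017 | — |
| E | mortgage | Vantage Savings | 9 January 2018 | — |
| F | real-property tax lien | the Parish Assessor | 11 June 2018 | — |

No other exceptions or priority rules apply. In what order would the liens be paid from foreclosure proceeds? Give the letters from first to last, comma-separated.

F, A, D, E, C, B

Effective dates: A's effective date is 12 November 2017, when work began; D missed the 15-day window (50 days after the deed), so its recording date stands.
As a real-property tax lien, F is senior to every other lien.
Among the remaining liens, by effective date: D (2 November 2017), A (12 November 2017), E (9 January 2018), C (18 March 2018), B (4 July 2018).
Because D would otherwise rank above A, the subordination swaps them.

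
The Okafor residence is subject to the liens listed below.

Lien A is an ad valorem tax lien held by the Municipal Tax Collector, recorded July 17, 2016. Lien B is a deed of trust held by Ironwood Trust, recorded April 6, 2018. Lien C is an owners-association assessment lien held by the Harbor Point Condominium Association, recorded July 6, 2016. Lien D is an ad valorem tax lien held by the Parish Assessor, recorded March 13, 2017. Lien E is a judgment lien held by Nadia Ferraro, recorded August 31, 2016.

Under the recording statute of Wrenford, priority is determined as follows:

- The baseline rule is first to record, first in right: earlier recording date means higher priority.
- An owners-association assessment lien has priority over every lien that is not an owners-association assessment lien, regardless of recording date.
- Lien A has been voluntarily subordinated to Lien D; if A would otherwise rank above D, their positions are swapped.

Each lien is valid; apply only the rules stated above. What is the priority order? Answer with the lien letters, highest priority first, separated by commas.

C is an owners-association assessment lien and takes priority over every other lien.
Ordering the rest by effective date: A (July 17, 2016), E (August 31, 2016), D (March 13, 2017), B (April 6, 2018).
Because A would otherwise rank above D, the subordination swaps them.

C, D, E, A, B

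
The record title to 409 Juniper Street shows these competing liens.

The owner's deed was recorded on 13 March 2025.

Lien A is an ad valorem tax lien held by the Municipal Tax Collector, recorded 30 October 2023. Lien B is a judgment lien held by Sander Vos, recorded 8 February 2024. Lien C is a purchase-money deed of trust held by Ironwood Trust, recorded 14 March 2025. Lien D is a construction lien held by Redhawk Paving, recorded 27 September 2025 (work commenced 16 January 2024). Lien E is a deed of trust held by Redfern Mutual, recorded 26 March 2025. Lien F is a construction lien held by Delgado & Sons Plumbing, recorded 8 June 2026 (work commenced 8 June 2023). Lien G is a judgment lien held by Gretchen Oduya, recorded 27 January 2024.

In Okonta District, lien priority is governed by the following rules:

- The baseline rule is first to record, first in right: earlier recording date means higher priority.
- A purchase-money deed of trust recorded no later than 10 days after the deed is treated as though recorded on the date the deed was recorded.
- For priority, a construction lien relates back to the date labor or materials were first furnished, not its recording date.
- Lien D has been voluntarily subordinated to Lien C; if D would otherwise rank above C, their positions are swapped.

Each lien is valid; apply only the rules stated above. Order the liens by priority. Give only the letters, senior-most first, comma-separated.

First, effective dates: C was recorded within the 10-day window, so its effective date is the deed date 13 March 2025; D is treated as recorded 16 January 2024, the work-commencement date; F's effective date is 8 June 2023, when work began.
Sorted by effective date: F (8 June 2023), A (30 October 2023), D (16 January 2024), G (27 January 2024), B (8 February 2024), C (13 March 2025), E (26 March 2025).
The subordination applies — D was senior to C — so D and C swap.

F, A, C, G, B, D, E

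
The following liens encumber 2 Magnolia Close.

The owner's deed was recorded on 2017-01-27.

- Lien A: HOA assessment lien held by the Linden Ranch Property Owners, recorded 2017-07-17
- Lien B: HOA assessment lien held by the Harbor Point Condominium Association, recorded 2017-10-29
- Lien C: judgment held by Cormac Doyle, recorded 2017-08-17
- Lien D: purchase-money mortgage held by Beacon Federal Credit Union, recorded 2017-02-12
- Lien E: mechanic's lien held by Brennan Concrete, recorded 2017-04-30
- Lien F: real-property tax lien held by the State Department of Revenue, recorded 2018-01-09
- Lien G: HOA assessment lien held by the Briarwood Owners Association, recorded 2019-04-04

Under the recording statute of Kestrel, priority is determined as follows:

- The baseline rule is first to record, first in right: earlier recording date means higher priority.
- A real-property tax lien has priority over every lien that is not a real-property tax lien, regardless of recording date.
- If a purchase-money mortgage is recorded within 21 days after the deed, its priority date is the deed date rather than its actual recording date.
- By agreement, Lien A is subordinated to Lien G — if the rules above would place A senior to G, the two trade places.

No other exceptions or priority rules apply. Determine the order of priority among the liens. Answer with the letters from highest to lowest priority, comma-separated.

F, D, E, G, C, B, A

Effective dates after the stated exceptions: D's effective date is the deed date, 2017-01-27.
As a real-property tax lien, F is senior to every other lien.
Ordering the rest by effective date: D (2017-01-27), E (2017-04-30), A (2017-07-17), C (2017-08-17), B (2017-10-29), G (2019-04-04).
Because A would otherwise rank above G, the subordination swaps them.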